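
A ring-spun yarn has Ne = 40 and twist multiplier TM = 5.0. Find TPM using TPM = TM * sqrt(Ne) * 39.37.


Formula: TPM = TM * sqrt(Ne) * 39.37
Step 1: sqrt(Ne) = sqrt(40) = 6.3246
Step 2: TM * sqrt(Ne) = 5.0 * 6.3246 = 31.623
Step 3: TPM = 31.623 * 39.37 = 1245 twists/m

1245 twists/m


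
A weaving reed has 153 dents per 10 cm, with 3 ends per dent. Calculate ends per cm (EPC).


Formula: EPC = (dents per 10 cm * ends per dent) / 10
Step 1: Total ends per 10 cm = 153 * 3 = 459
Step 2: EPC = 459 / 10 = 45.9 ends/cm

45.9 ends/cm


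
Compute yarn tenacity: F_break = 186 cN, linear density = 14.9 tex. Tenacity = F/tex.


Formula: Tenacity = Breaking force / Linear density
Tenacity = 186 cN / 14.9 tex
Tenacity = 12.48 cN/tex

12.48 cN/tex


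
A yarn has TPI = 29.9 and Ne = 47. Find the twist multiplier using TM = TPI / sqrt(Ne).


Formula: TM = TPI / sqrt(Ne)
Step 1: sqrt(Ne) = sqrt(47) = 6.8557
Step 2: TM = 29.9 / 6.8557 = 4.36

4.36 TM


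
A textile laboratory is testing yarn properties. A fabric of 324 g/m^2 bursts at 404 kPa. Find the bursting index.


Formula: Bursting Index = Bursting Strength / Fabric GSM
BI = 404 kPa / 324 g/m^2
BI = 1.247 kPa/(g/m^2)

1.247 kPa/(g/m^2)


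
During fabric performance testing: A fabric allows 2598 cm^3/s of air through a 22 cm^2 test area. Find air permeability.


Formula: Air Permeability = Airflow / Test Area
AP = 2598 cm^3/s / 22 cm^2
AP = 118.1 cm^3/s/cm^2

118.1 cm^3/s/cm^2


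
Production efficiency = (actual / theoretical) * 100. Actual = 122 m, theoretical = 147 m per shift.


Formula: Efficiency% = (Actual output / Theoretical output) * 100
Efficiency% = (122 / 147) * 100
Efficiency% = 0.829932 * 100 = 82.9932% ≈ 83.0%

83.0%


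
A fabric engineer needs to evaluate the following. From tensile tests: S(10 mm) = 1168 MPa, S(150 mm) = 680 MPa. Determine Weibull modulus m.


Formula: m = ln(L1/L2) / ln(S2/S1)
Step 1: ln(L1/L2) = ln(10/150) = -2.70805
Step 2: S2/S1 = 680/1168 = 0.58219
Step 3: ln(S2/S1) = ln(0.58219) = -0.54096
Step 4: m = -2.70805 / -0.54096 = 5.01

5.01 (Weibull m)


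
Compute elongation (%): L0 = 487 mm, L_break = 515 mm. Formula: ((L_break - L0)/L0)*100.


Formula: Elongation (%) = ((L_break - L0) / L0) * 100
Step 1: Extension = 515 - 487 = 28 mm
Step 2: Elongation = (28 / 487) * 100
Step 3: Elongation = 0.057495 * 100 = 5.7495% ≈ 5.7%

5.7%


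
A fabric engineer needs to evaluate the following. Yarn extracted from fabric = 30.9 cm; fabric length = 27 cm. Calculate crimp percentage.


Formula: Crimp% = ((L_yarn - L_fabric) / L_fabric) * 100
Step 1: Extension = 30.9 - 27 = 3.9 cm
Step 2: Crimp% = (3.9 / 27) * 100
Step 3: Crimp% = 0.144444 * 100 = 14.4444% ≈ 14.4%

14.4%


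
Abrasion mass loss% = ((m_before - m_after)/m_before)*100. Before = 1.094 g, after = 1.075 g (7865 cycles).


Formula: Mass loss% = ((m_before - m_after) / m_before) * 100
Step 1: Mass loss = 1.094 - 1.075 = 0.019 g
Step 2: Ratio = 0.019 / 1.094 = 0.0173675
Step 3: Mass loss% = 0.0173675 * 100 = 1.73675% ≈ 1.74%

1.74%


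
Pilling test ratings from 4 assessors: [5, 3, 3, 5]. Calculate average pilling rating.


Formula: Mean = sum / count
Sum = 5 + 3 + 3 + 5 = 16
Mean = 16 / 4 = 4.0

4.0


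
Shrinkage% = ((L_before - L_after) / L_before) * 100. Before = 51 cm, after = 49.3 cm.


Formula: Shrinkage% = ((L_before - L_after) / L_before) * 100
Step 1: Shrinkage = 51 - 49.3 = 1.7 cm
Step 2: Shrinkage% = (1.7 / 51) * 100
Step 3: Shrinkage% = 0.033333 * 100 = 3.3333% ≈ 3.3%

3.3%


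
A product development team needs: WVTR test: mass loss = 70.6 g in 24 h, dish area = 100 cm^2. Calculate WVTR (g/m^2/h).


Formula: WVTR = mass_loss / (area * time)
Step 1: Convert area: 100 cm^2 = 0.01 m^2
Step 2: WVTR = 70.6 g / (0.01 m^2 * 24 h)
Step 3: WVTR = 70.6 / 0.24 = 294.2 g/m^2/h

294.2 g/m^2/h


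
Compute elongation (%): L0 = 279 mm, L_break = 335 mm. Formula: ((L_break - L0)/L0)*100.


Formula: Elongation (%) = ((L_break - L0) / L0) * 100
Step 1: Extension = 335 - 279 = 56 mm
Step 2: Elongation = (56 / 279) * 100
Step 3: Elongation = 0.200717 * 100 = 20.0717% ≈ 20.1%

20.1%


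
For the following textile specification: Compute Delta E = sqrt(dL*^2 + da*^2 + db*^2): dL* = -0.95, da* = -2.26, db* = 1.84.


Formula: Delta E = sqrt(dL*^2 + da*^2 + db*^2)
Step 1: dL*^2 = (-0.95)^2 = 0.9025
Step 2: da*^2 = (-2.26)^2 = 5.1076
Step 3: db*^2 = 1.84^2 = 3.3856
Step 4: Sum = 0.9025 + 5.1076 + 3.3856 = 9.3957
Step 5: Delta E = sqrt(9.3957) = 3.07

3.07 Delta E


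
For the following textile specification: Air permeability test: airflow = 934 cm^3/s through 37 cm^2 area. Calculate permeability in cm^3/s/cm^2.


Formula: Air Permeability = Airflow / Test Area
AP = 934 cm^3/s / 37 cm^2
AP = 25.2 cm^3/s/cm^2

25.2 cm^3/s/cm^2


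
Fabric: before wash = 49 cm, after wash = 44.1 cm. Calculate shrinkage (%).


Formula: Shrinkage% = ((L_before - L_after) / L_before) * 100
Step 1: Shrinkage = 49 - 44.1 = 4.9 cm
Step 2: Shrinkage% = (4.9 / 49) * 100
Step 3: Shrinkage% = 0.1 * 100 = 10.0%

10.0%


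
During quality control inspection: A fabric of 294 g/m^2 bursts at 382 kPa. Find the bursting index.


Formula: Bursting Index = Bursting Strength / Fabric GSM
BI = 382 kPa / 294 g/m^2
BI = 1.299 kPa/(g/m^2)

1.299 kPa/(g/m^2)


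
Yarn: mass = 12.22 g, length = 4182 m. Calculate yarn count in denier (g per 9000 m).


Formula: den = (mass_g / length_m) * 9000
Substituting: den = (12.22 / 4182) * 9000
Intermediate: 12.22 / 4182 = 0.00292205 g/m
den = 0.00292205 * 9000 = 26.3 denier

26.3 denier


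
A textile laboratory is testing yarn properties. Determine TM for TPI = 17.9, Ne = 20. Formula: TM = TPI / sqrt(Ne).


Formula: TM = TPI / sqrt(Ne)
Step 1: sqrt(Ne) = sqrt(20) = 4.4721
Step 2: TM = 17.9 / 4.4721 = 4.00

4.00 TM


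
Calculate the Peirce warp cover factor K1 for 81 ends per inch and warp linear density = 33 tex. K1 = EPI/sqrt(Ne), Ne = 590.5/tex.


Formula: K1 = EPI / sqrt(Ne), with Ne = 590.5 / tex_warp
Step 1: Ne = 590.5 / 33 = 17.894
Step 2: sqrt(Ne) = sqrt(17.894) = 4.2301
Step 3: K1 = 81 / 4.2301 = 19.1

19.1


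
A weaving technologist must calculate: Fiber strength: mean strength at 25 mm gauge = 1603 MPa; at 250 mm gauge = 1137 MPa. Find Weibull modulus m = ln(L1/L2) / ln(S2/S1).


Formula: m = ln(L1/L2) / ln(S2/S1)
Step 1: ln(L1/L2) = ln(25/250) = -2.30259
Step 2: S2/S1 = 1137/1603 = 0.7093
Step 3: ln(S2/S1) = ln(0.7093) = -0.34348
Step 4: m = -2.30259 / -0.34348 = 6.70

6.70 (Weibull m)


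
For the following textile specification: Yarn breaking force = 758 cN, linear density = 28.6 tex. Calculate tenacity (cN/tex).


Formula: Tenacity = Breaking force / Linear density
Tenacity = 758 cN / 28.6 tex
Tenacity = 26.50 cN/tex

26.50 cN/tex


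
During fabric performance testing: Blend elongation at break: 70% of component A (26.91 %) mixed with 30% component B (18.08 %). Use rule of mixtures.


Formula: Blend property = (fraction_A * property_A) + (fraction_B * property_B)
Step 1: Contribution A = 70/100 * 26.91 % = 18.837 %
Step 2: Contribution B = 30/100 * 18.08 % = 5.424 %
Step 3: Blend elongation at break = 18.837 + 5.424 = 24.261 %

24.261 %


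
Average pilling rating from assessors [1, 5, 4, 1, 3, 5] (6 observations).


Formula: Mean = sum / count
Sum = 1 + 5 + 4 + 1 + 3 + 5 = 19
Mean = 19 / 6 = 3.2

3.2


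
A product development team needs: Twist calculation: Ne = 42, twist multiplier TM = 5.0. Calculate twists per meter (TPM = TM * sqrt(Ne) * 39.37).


Formula: TPM = TM * sqrt(Ne) * 39.37
Step 1: sqrt(Ne) = sqrt(42) = 6.4807
Step 2: TM * sqrt(Ne) = 5.0 * 6.4807 = 32.4035
Step 3: TPM = 32.4035 * 39.37 = 1276 twists/m

1276 twists/m


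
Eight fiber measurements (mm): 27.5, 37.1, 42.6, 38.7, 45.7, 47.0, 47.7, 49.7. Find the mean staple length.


Formula: Mean = sum of lengths / count
Sum = 27.5 + 37.1 + 42.6 + 38.7 + 45.7 + 47.0 + 47.7 + 49.7
Sum = 336.0 mm
Mean = 336.0 / 8 = 42.00 mm

42.00 mm


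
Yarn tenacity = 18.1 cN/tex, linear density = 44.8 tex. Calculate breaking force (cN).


Formula: Breaking force = Tenacity * Linear density
F = 18.1 cN/tex * 44.8 tex
F = 810.88 cN

810.88 cN


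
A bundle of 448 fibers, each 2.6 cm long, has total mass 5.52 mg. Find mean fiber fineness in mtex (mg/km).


Formula: fineness (mtex) = mass (mg) / total length (km) = (mass_mg / total_length_m) * 1000
Step 1: Convert fiber length: 2.6 cm = 0.026 m
Step 2: Total fiber length = 448 * 0.026 = 11.648 m
Step 3: Linear density = 5.52 mg / 11.648 m = 0.4739 mg/m
Step 4: fineness = 0.4739 * 1000 = 473.9 mtex

473.9 mtex


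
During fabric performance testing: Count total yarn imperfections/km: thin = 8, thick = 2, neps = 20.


Formula: Total = thin places + thick places + neps
Total = 8 + 2 + 20
Total = 30 imperfections/km

30 imperfections/km


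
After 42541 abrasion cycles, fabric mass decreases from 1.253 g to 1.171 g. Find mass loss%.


Formula: Mass loss% = ((m_before - m_after) / m_before) * 100
Step 1: Mass loss = 1.253 - 1.171 = 0.082 g
Step 2: Ratio = 0.082 / 1.253 = 0.0654429
Step 3: Mass loss% = 0.0654429 * 100 = 6.54429% ≈ 6.54%

6.54%


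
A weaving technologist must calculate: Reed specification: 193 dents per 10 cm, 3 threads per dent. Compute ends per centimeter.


Formula: EPC = (dents per 10 cm * ends per dent) / 10
Step 1: Total ends per 10 cm = 193 * 3 = 579
Step 2: EPC = 579 / 10 = 57.9 ends/cm

57.9 ends/cm


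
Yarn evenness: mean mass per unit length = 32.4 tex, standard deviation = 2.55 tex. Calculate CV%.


Formula: CV% = (standard deviation / mean) * 100
Step 1: Ratio = 2.55 / 32.4 = 0.078704
Step 2: CV% = 0.078704 * 100 = 7.8704% ≈ 7.9%

7.9%


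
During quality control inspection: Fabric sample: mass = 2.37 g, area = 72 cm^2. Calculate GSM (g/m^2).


Formula: GSM = mass_g / area_m2
Step 1: Convert area: 72 cm^2 = 72 / 10000 = 0.0072 m^2
Step 2: GSM = 2.37 g / 0.0072 m^2 = 329.2 g/m^2

329.2 g/m^2


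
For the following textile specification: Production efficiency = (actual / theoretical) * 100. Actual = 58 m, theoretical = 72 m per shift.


Formula: Efficiency% = (Actual output / Theoretical output) * 100
Efficiency% = (58 / 72) * 100
Efficiency% = 0.805556 * 100 = 80.5556% ≈ 80.6%

80.6%


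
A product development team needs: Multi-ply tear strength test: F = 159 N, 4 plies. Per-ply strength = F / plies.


Formula: Per-ply strength = Total force / Number of plies
Per-ply = 159 N / 4
Per-ply = 39.75 N

39.75 N


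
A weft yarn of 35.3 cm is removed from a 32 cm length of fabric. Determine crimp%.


Formula: Crimp% = ((L_yarn - L_fabric) / L_fabric) * 100
Step 1: Extension = 35.3 - 32 = 3.3 cm
Step 2: Crimp% = (3.3 / 32) * 100
Step 3: Crimp% = 0.103125 * 100 = 10.3125% ≈ 10.3%

10.3%


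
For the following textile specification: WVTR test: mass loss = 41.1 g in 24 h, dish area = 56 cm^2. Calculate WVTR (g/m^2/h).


Formula: WVTR = mass_loss / (area * time)
Step 1: Convert area: 56 cm^2 = 0.0056 m^2
Step 2: WVTR = 41.1 g / (0.0056 m^2 * 24 h)
Step 3: WVTR = 41.1 / 0.1344 = 305.8 g/m^2/h

305.8 g/m^2/h


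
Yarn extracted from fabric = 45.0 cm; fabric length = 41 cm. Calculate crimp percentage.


Formula: Crimp% = ((L_yarn - L_fabric) / L_fabric) * 100
Step 1: Extension = 45.0 - 41 = 4.0 cm
Step 2: Crimp% = (4.0 / 41) * 100
Step 3: Crimp% = 0.097561 * 100 = 9.7561% ≈ 9.8%

9.8%


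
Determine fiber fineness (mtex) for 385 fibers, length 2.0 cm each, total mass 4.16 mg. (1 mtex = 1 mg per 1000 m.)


Formula: fineness (mtex) = mass (mg) / total length (km) = (mass_mg / total_length_m) * 1000
Step 1: Convert fiber length: 2.0 cm = 0.02 m
Step 2: Total fiber length = 385 * 0.02 = 7.7 m
Step 3: Linear density = 4.16 mg / 7.7 m = 0.5403 mg/m
Step 4: fineness = 0.5403 * 1000 = 540.3 mtex

540.3 mtex


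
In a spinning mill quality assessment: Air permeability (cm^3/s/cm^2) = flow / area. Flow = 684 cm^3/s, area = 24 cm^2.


Formula: Air Permeability = Airflow / Test Area
AP = 684 cm^3/s / 24 cm^2
AP = 28.5 cm^3/s/cm^2

28.5 cm^3/s/cm^2


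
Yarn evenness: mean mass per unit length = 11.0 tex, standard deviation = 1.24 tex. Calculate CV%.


Formula: CV% = (standard deviation / mean) * 100
Step 1: Ratio = 1.24 / 11.0 = 0.112727
Step 2: CV% = 0.112727 * 100 = 11.2727% ≈ 11.3%

11.3%


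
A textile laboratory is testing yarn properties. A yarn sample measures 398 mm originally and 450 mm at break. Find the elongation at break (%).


Formula: Elongation (%) = ((L_break - L0) / L0) * 100
Step 1: Extension = 450 - 398 = 52 mm
Step 2: Elongation = (52 / 398) * 100
Step 3: Elongation = 0.130653 * 100 = 13.0653% ≈ 13.1%

13.1%


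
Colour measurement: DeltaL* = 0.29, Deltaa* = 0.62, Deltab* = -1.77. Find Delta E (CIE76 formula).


Formula: Delta E = sqrt(dL*^2 + da*^2 + db*^2)
Step 1: dL*^2 = 0.29^2 = 0.0841
Step 2: da*^2 = 0.62^2 = 0.3844
Step 3: db*^2 = (-1.77)^2 = 3.1329
Step 4: Sum = 0.0841 + 0.3844 + 3.1329 = 3.6014
Step 5: Delta E = sqrt(3.6014) = 1.9

1.9 Delta E


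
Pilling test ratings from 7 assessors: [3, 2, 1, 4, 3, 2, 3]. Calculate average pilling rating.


Formula: Mean = sum / count
Sum = 3 + 2 + 1 + 4 + 3 + 2 + 3 = 18
Mean = 18 / 7 = 2.6

2.6


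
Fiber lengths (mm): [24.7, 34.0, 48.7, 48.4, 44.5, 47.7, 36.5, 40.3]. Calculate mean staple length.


Formula: Mean = sum of lengths / count
Sum = 24.7 + 34.0 + 48.7 + 48.4 + 44.5 + 47.7 + 36.5 + 40.3
Sum = 324.8 mm
Mean = 324.8 / 8 = 40.60 mm

40.60 mm


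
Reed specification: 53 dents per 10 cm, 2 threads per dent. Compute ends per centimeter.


Formula: EPC = (dents per 10 cm * ends per dent) / 10
Step 1: Total ends per 10 cm = 53 * 2 = 106
Step 2: EPC = 106 / 10 = 10.6 ends/cm

10.6 ends/cm


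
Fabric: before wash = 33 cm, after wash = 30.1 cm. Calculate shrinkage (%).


Formula: Shrinkage% = ((L_before - L_after) / L_before) * 100
Step 1: Shrinkage = 33 - 30.1 = 2.9 cm
Step 2: Shrinkage% = (2.9 / 33) * 100
Step 3: Shrinkage% = 0.087879 * 100 = 8.7879% ≈ 8.8%

8.8%


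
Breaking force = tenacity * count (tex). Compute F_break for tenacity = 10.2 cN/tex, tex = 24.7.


Formula: Breaking force = Tenacity * Linear density
F = 10.2 cN/tex * 24.7 tex
F = 251.94 cN

251.94 cN


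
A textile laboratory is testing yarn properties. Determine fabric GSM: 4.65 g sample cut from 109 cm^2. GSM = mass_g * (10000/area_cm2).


Formula: GSM = mass_g / area_m2
Step 1: Convert area: 109 cm^2 = 109 / 10000 = 0.0109 m^2
Step 2: GSM = 4.65 g / 0.0109 m^2 = 426.6 g/m^2

426.6 g/m^2


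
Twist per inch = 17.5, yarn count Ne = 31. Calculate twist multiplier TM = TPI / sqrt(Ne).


Formula: TM = TPI / sqrt(Ne)
Step 1: sqrt(Ne) = sqrt(31) = 5.5678
Step 2: TM = 17.5 / 5.5678 = 3.14

3.14 TM


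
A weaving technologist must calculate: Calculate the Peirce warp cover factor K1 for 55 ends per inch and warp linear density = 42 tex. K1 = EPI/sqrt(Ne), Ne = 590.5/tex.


Formula: K1 = EPI / sqrt(Ne), with Ne = 590.5 / tex_warp
Step 1: Ne = 590.5 / 42 = 14.06
Step 2: sqrt(Ne) = sqrt(14.06) = 3.7497
Step 3: K1 = 55 / 3.7497 = 14.7

14.7


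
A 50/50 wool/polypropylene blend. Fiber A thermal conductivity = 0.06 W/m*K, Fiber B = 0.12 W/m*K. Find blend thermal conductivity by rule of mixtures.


Formula: Blend property = (fraction_A * property_A) + (fraction_B * property_B)
Step 1: Contribution A = 50/100 * 0.06 W/m*K = 0.03 W/m*K
Step 2: Contribution B = 50/100 * 0.12 W/m*K = 0.06 W/m*K
Step 3: Blend thermal conductivity = 0.03 + 0.06 = 0.09 W/m*K

0.09 W/m*K


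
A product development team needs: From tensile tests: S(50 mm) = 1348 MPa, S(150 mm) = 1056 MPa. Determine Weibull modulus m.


Formula: m = ln(L1/L2) / ln(S2/S1)
Step 1: ln(L1/L2) = ln(50/150) = -1.09861
Step 2: S2/S1 = 1056/1348 = 0.78338
Step 3: ln(S2/S1) = ln(0.78338) = -0.24414
Step 4: m = -1.09861 / -0.24414 = 4.50

4.50 (Weibull m)


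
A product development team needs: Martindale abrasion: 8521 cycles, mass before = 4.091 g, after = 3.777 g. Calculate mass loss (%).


Formula: Mass loss% = ((m_before - m_after) / m_before) * 100
Step 1: Mass loss = 4.091 - 3.777 = 0.314 g
Step 2: Ratio = 0.314 / 4.091 = 0.0767538
Step 3: Mass loss% = 0.0767538 * 100 = 7.67538% ≈ 7.68%

7.68%


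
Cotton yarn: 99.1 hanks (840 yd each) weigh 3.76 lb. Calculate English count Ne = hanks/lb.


Formula: Ne = hanks / mass_lb
Substituting: Ne = 99.1 / 3.76
Ne = 26.4

26.4 Ne


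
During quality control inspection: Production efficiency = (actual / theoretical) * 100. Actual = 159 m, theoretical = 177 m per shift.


Formula: Efficiency% = (Actual output / Theoretical output) * 100
Efficiency% = (159 / 177) * 100
Efficiency% = 0.898305 * 100 = 89.8305% ≈ 89.8%

89.8%


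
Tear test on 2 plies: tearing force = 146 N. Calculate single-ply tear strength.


Formula: Per-ply strength = Total force / Number of plies
Per-ply = 146 N / 2
Per-ply = 73 N

73 N


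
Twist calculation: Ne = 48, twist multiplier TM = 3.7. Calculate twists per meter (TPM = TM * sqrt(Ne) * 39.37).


Formula: TPM = TM * sqrt(Ne) * 39.37
Step 1: sqrt(Ne) = sqrt(48) = 6.9282
Step 2: TM * sqrt(Ne) = 3.7 * 6.9282 = 25.6343
Step 3: TPM = 25.6343 * 39.37 = 1009 twists/m

1009 twists/m


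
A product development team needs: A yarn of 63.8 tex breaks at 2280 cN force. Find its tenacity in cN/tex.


Formula: Tenacity = Breaking force / Linear density
Tenacity = 2280 cN / 63.8 tex
Tenacity = 35.74 cN/tex

35.74 cN/tex


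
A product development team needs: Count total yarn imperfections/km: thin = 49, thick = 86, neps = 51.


Formula: Total = thin places + thick places + neps
Total = 49 + 86 + 51
Total = 186 imperfections/km

186 imperfections/km


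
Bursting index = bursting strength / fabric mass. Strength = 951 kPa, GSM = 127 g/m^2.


Formula: Bursting Index = Bursting Strength / Fabric GSM
BI = 951 kPa / 127 g/m^2
BI = 7.488 kPa/(g/m^2)

7.488 kPa/(g/m^2)


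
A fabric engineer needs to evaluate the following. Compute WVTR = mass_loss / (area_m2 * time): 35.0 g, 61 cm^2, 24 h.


Formula: WVTR = mass_loss / (area * time)
Step 1: Convert area: 61 cm^2 = 0.0061 m^2
Step 2: WVTR = 35.0 g / (0.0061 m^2 * 24 h)
Step 3: WVTR = 35.0 / 0.1464 = 239.1 g/m^2/h

239.1 g/m^2/h


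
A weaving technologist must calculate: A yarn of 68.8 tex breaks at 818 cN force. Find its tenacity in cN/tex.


Formula: Tenacity = Breaking force / Linear density
Tenacity = 818 cN / 68.8 tex
Tenacity = 11.89 cN/tex

11.89 cN/tex


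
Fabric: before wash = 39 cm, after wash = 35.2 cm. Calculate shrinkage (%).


Formula: Shrinkage% = ((L_before - L_after) / L_before) * 100
Step 1: Shrinkage = 39 - 35.2 = 3.8 cm
Step 2: Shrinkage% = (3.8 / 39) * 100
Step 3: Shrinkage% = 0.097436 * 100 = 9.7436% ≈ 9.7%

9.7%


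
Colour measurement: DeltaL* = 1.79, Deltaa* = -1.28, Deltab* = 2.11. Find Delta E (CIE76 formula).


Formula: Delta E = sqrt(dL*^2 + da*^2 + db*^2)
Step 1: dL*^2 = 1.79^2 = 3.2041
Step 2: da*^2 = (-1.28)^2 = 1.6384
Step 3: db*^2 = 2.11^2 = 4.4521
Step 4: Sum = 3.2041 + 1.6384 + 4.4521 = 9.2946
Step 5: Delta E = sqrt(9.2946) = 3.05

3.05 Delta E


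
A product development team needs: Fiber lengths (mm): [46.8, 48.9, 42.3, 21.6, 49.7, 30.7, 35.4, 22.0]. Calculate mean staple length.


Formula: Mean = sum of lengths / count
Sum = 46.8 + 48.9 + 42.3 + 21.6 + 49.7 + 30.7 + 35.4 + 22.0
Sum = 297.4 mm
Mean = 297.4 / 8 = 37.18 mm

37.18 mm


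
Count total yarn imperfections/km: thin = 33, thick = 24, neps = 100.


Formula: Total = thin places + thick places + neps
Total = 33 + 24 + 100
Total = 157 imperfections/km

157 imperfections/km


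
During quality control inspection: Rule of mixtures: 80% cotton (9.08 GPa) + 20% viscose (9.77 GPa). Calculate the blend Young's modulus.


Formula: Blend property = (fraction_A * property_A) + (fraction_B * property_B)
Step 1: Contribution A = 80/100 * 9.08 GPa = 7.264 GPa
Step 2: Contribution B = 20/100 * 9.77 GPa = 1.954 GPa
Step 3: Blend Young's modulus = 7.264 + 1.954 = 9.218 GPa

9.218 GPa


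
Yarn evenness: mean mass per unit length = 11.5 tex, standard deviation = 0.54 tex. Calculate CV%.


Formula: CV% = (standard deviation / mean) * 100
Step 1: Ratio = 0.54 / 11.5 = 0.046957
Step 2: CV% = 0.046957 * 100 = 4.6957% ≈ 4.7%

4.7%


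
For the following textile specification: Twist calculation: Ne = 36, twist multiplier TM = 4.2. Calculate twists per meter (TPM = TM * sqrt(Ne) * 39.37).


Formula: TPM = TM * sqrt(Ne) * 39.37
Step 1: sqrt(Ne) = sqrt(36) = 6
Step 2: TM * sqrt(Ne) = 4.2 * 6 = 25.2
Step 3: TPM = 25.2 * 39.37 = 992 twists/m

992 twists/m


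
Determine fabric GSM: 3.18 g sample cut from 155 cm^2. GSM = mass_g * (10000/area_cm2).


Formula: GSM = mass_g / area_m2
Step 1: Convert area: 155 cm^2 = 155 / 10000 = 0.0155 m^2
Step 2: GSM = 3.18 g / 0.0155 m^2 = 205.2 g/m^2

205.2 g/m^2


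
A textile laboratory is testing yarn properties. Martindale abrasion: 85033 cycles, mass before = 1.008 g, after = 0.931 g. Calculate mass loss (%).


Formula: Mass loss% = ((m_before - m_after) / m_before) * 100
Step 1: Mass loss = 1.008 - 0.931 = 0.077 g
Step 2: Ratio = 0.077 / 1.008 = 0.0763889
Step 3: Mass loss% = 0.0763889 * 100 = 7.63889% ≈ 7.64%

7.64%


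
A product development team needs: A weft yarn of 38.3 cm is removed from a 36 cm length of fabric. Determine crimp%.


Formula: Crimp% = ((L_yarn - L_fabric) / L_fabric) * 100
Step 1: Extension = 38.3 - 36 = 2.3 cm
Step 2: Crimp% = (2.3 / 36) * 100
Step 3: Crimp% = 0.063889 * 100 = 6.3889% ≈ 6.4%

6.4%


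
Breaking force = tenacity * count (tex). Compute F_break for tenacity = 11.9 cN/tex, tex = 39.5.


Formula: Breaking force = Tenacity * Linear density
F = 11.9 cN/tex * 39.5 tex
F = 470.05 cN

470.05 cN


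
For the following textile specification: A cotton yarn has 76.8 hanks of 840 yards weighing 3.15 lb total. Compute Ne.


Formula: Ne = hanks / mass_lb
Substituting: Ne = 76.8 / 3.15
Ne = 24.4

24.4 Ne


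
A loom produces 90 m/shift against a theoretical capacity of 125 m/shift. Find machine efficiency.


Formula: Efficiency% = (Actual output / Theoretical output) * 100
Efficiency% = (90 / 125) * 100
Efficiency% = 0.72 * 100 = 72.0%

72.0%


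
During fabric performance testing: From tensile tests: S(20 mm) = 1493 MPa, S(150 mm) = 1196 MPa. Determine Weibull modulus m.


Formula: m = ln(L1/L2) / ln(S2/S1)
Step 1: ln(L1/L2) = ln(20/150) = -2.01490
Step 2: S2/S1 = 1196/1493 = 0.80107
Step 3: ln(S2/S1) = ln(0.80107) = -0.22181
Step 4: m = -2.01490 / -0.22181 = 9.08

9.08 (Weibull m)


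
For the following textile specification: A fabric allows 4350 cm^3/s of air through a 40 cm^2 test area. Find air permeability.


Formula: Air Permeability = Airflow / Test Area
AP = 4350 cm^3/s / 40 cm^2
AP = 108.8 cm^3/s/cm^2

108.8 cm^3/s/cm^2


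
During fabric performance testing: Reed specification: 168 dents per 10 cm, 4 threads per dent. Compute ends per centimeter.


Formula: EPC = (dents per 10 cm * ends per dent) / 10
Step 1: Total ends per 10 cm = 168 * 4 = 672
Step 2: EPC = 672 / 10 = 67.2 ends/cm

67.2 ends/cm


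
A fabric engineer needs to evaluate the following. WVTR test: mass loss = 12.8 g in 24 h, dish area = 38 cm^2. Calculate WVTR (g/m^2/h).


Formula: WVTR = mass_loss / (area * time)
Step 1: Convert area: 38 cm^2 = 0.0038 m^2
Step 2: WVTR = 12.8 g / (0.0038 m^2 * 24 h)
Step 3: WVTR = 12.8 / 0.0912 = 140.4 g/m^2/h

140.4 g/m^2/h


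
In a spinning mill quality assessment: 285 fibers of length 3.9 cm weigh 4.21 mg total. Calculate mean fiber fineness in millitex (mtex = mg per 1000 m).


Formula: fineness (mtex) = mass (mg) / total length (km) = (mass_mg / total_length_m) * 1000
Step 1: Convert fiber length: 3.9 cm = 0.039 m
Step 2: Total fiber length = 285 * 0.039 = 11.115 m
Step 3: Linear density = 4.21 mg / 11.115 m = 0.3788 mg/m
Step 4: fineness = 0.3788 * 1000 = 378.8 mtex

378.8 mtex


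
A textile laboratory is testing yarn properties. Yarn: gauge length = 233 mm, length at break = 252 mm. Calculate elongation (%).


Formula: Elongation (%) = ((L_break - L0) / L0) * 100
Step 1: Extension = 252 - 233 = 19 mm
Step 2: Elongation = (19 / 233) * 100
Step 3: Elongation = 0.081545 * 100 = 8.1545% ≈ 8.2%

8.2%


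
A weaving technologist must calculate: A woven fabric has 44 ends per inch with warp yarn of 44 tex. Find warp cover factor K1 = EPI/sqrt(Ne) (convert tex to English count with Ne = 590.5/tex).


Formula: K1 = EPI / sqrt(Ne), with Ne = 590.5 / tex_warp
Step 1: Ne = 590.5 / 44 = 13.42
Step 2: sqrt(Ne) = sqrt(13.42) = 3.6633
Step 3: K1 = 44 / 3.6633 = 12.0

12.0


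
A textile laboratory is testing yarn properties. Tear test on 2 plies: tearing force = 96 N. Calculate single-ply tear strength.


Formula: Per-ply strength = Total force / Number of plies
Per-ply = 96 N / 2
Per-ply = 48 N

48 N


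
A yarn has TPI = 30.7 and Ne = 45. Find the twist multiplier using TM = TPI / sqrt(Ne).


Formula: TM = TPI / sqrt(Ne)
Step 1: sqrt(Ne) = sqrt(45) = 6.7082
Step 2: TM = 30.7 / 6.7082 = 4.58

4.58 TM


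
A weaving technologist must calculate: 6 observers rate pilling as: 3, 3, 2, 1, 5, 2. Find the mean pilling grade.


Formula: Mean = sum / count
Sum = 3 + 3 + 2 + 1 + 5 + 2 = 16
Mean = 16 / 6 = 2.7

2.7


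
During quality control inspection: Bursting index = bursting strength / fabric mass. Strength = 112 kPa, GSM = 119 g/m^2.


Formula: Bursting Index = Bursting Strength / Fabric GSM
BI = 112 kPa / 119 g/m^2
BI = 0.941 kPa/(g/m^2)

0.941 kPa/(g/m^2)


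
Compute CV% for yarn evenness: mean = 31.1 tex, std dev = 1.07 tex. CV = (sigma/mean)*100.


Formula: CV% = (standard deviation / mean) * 100
Step 1: Ratio = 1.07 / 31.1 = 0.034405
Step 2: CV% = 0.034405 * 100 = 3.4405% ≈ 3.4%

3.4%


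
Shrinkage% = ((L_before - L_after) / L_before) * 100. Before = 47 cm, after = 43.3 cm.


Formula: Shrinkage% = ((L_before - L_after) / L_before) * 100
Step 1: Shrinkage = 47 - 43.3 = 3.7 cm
Step 2: Shrinkage% = (3.7 / 47) * 100
Step 3: Shrinkage% = 0.078723 * 100 = 7.8723% ≈ 7.9%

7.9%


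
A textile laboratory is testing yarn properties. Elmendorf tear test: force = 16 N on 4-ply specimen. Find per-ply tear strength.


Formula: Per-ply strength = Total force / Number of plies
Per-ply = 16 N / 4
Per-ply = 4 N

4 N


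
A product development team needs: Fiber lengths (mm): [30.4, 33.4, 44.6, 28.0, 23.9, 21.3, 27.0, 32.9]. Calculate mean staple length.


Formula: Mean = sum of lengths / count
Sum = 30.4 + 33.4 + 44.6 + 28.0 + 23.9 + 21.3 + 27.0 + 32.9
Sum = 241.5 mm
Mean = 241.5 / 8 = 30.19 mm

30.19 mm


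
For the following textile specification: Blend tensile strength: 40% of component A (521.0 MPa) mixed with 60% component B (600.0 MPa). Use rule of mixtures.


Formula: Blend property = (fraction_A * property_A) + (fraction_B * property_B)
Step 1: Contribution A = 40/100 * 521.0 MPa = 208.4 MPa
Step 2: Contribution B = 60/100 * 600.0 MPa = 360.0 MPa
Step 3: Blend tensile strength = 208.4 + 360.0 = 568.4 MPa

568.4 MPa


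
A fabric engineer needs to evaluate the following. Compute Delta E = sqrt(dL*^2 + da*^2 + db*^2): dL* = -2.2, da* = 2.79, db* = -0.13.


Formula: Delta E = sqrt(dL*^2 + da*^2 + db*^2)
Step 1: dL*^2 = (-2.2)^2 = 4.84
Step 2: da*^2 = 2.79^2 = 7.7841
Step 3: db*^2 = (-0.13)^2 = 0.0169
Step 4: Sum = 4.84 + 7.7841 + 0.0169 = 12.641
Step 5: Delta E = sqrt(12.641) = 3.56

3.56 Delta E


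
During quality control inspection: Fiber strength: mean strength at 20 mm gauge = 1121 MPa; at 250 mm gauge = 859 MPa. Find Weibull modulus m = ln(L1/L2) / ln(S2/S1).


Formula: m = ln(L1/L2) / ln(S2/S1)
Step 1: ln(L1/L2) = ln(20/250) = -2.52573
Step 2: S2/S1 = 859/1121 = 0.76628
Step 3: ln(S2/S1) = ln(0.76628) = -0.26621
Step 4: m = -2.52573 / -0.26621 = 9.49

9.49 (Weibull m)


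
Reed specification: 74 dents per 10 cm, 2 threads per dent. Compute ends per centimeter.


Formula: EPC = (dents per 10 cm * ends per dent) / 10
Step 1: Total ends per 10 cm = 74 * 2 = 148
Step 2: EPC = 148 / 10 = 14.8 ends/cm

14.8 ends/cm


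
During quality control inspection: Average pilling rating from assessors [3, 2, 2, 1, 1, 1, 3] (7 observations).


Formula: Mean = sum / count
Sum = 3 + 2 + 2 + 1 + 1 + 1 + 3 = 13
Mean = 13 / 7 = 1.9

1.9


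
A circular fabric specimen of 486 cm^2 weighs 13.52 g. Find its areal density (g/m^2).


Formula: GSM = mass_g / area_m2
Step 1: Convert area: 486 cm^2 = 486 / 10000 = 0.0486 m^2
Step 2: GSM = 13.52 g / 0.0486 m^2 = 278.2 g/m^2

278.2 g/m^2


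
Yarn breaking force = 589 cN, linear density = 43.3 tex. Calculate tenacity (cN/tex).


Formula: Tenacity = Breaking force / Linear density
Tenacity = 589 cN / 43.3 tex
Tenacity = 13.60 cN/tex

13.60 cN/tex


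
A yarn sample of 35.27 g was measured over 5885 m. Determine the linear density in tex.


Formula: Tex = (mass_g / length_m) * 1000
Substituting: Tex = (35.27 / 5885) * 1000
Intermediate: 35.27 / 5885 = 0.0059932 g/m
Tex = 0.0059932 * 1000 = 5.99 tex

5.99 tex


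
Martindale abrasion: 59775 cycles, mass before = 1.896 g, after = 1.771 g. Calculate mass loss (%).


Formula: Mass loss% = ((m_before - m_after) / m_before) * 100
Step 1: Mass loss = 1.896 - 1.771 = 0.125 g
Step 2: Ratio = 0.125 / 1.896 = 0.0659283
Step 3: Mass loss% = 0.0659283 * 100 = 6.59283% ≈ 6.59%

6.59%


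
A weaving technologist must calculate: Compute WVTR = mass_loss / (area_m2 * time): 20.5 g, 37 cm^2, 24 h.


Formula: WVTR = mass_loss / (area * time)
Step 1: Convert area: 37 cm^2 = 0.0037 m^2
Step 2: WVTR = 20.5 g / (0.0037 m^2 * 24 h)
Step 3: WVTR = 20.5 / 0.0888 = 230.9 g/m^2/h

230.9 g/m^2/h


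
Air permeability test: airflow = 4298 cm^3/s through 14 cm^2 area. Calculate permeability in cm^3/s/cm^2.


Formula: Air Permeability = Airflow / Test Area
AP = 4298 cm^3/s / 14 cm^2
AP = 307.0 cm^3/s/cm^2

307.0 cm^3/s/cm^2


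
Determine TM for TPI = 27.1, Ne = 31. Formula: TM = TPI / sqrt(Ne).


Formula: TM = TPI / sqrt(Ne)
Step 1: sqrt(Ne) = sqrt(31) = 5.5678
Step 2: TM = 27.1 / 5.5678 = 4.87

4.87 TM


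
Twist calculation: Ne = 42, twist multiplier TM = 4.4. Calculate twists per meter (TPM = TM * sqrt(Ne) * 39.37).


Formula: TPM = TM * sqrt(Ne) * 39.37
Step 1: sqrt(Ne) = sqrt(42) = 6.4807
Step 2: TM * sqrt(Ne) = 4.4 * 6.4807 = 28.5151
Step 3: TPM = 28.5151 * 39.37 = 1123 twists/m

1123 twists/m


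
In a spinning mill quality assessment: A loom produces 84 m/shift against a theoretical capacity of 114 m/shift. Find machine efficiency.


Formula: Efficiency% = (Actual output / Theoretical output) * 100
Efficiency% = (84 / 114) * 100
Efficiency% = 0.736842 * 100 = 73.6842% ≈ 73.7%

73.7%


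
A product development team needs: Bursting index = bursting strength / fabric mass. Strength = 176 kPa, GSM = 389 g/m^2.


Formula: Bursting Index = Bursting Strength / Fabric GSM
BI = 176 kPa / 389 g/m^2
BI = 0.452 kPa/(g/m^2)

0.452 kPa/(g/m^2)


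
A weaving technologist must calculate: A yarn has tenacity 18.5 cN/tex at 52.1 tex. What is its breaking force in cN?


Formula: Breaking force = Tenacity * Linear density
F = 18.5 cN/tex * 52.1 tex
F = 963.85 cN

963.85 cN


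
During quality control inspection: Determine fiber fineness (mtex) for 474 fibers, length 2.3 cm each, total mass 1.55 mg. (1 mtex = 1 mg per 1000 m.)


Formula: fineness (mtex) = mass (mg) / total length (km) = (mass_mg / total_length_m) * 1000
Step 1: Convert fiber length: 2.3 cm = 0.023 m
Step 2: Total fiber length = 474 * 0.023 = 10.902 m
Step 3: Linear density = 1.55 mg / 10.902 m = 0.1422 mg/m
Step 4: fineness = 0.1422 * 1000 = 142.2 mtex

142.2 mtex


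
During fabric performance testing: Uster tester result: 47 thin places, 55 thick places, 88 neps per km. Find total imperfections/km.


Formula: Total = thin places + thick places + neps
Total = 47 + 55 + 88
Total = 190 imperfections/km

190 imperfections/km


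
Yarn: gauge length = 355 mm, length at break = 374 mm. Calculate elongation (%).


Formula: Elongation (%) = ((L_break - L0) / L0) * 100
Step 1: Extension = 374 - 355 = 19 mm
Step 2: Elongation = (19 / 355) * 100
Step 3: Elongation = 0.053521 * 100 = 5.3521% ≈ 5.4%

5.4%


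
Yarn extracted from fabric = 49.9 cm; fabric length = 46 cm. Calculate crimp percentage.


Formula: Crimp% = ((L_yarn - L_fabric) / L_fabric) * 100
Step 1: Extension = 49.9 - 46 = 3.9 cm
Step 2: Crimp% = (3.9 / 46) * 100
Step 3: Crimp% = 0.084783 * 100 = 8.4783% ≈ 8.5%

8.5%


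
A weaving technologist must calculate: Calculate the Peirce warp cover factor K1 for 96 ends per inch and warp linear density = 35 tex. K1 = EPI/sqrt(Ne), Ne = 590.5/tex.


Formula: K1 = EPI / sqrt(Ne), with Ne = 590.5 / tex_warp
Step 1: Ne = 590.5 / 35 = 16.871
Step 2: sqrt(Ne) = sqrt(16.871) = 4.1074
Step 3: K1 = 96 / 4.1074 = 23.4

23.4


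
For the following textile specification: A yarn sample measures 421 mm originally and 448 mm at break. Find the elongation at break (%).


Formula: Elongation (%) = ((L_break - L0) / L0) * 100
Step 1: Extension = 448 - 421 = 27 mm
Step 2: Elongation = (27 / 421) * 100
Step 3: Elongation = 0.064133 * 100 = 6.4133% ≈ 6.4%

6.4%


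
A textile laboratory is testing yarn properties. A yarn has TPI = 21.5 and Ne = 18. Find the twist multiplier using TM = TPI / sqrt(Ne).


Formula: TM = TPI / sqrt(Ne)
Step 1: sqrt(Ne) = sqrt(18) = 4.2426
Step 2: TM = 21.5 / 4.2426 = 5.07

5.07 TM


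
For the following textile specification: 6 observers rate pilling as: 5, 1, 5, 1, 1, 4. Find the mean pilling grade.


Formula: Mean = sum / count
Sum = 5 + 1 + 5 + 1 + 1 + 4 = 17
Mean = 17 / 6 = 2.8

2.8


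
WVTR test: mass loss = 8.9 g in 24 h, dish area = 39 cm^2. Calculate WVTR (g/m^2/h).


Formula: WVTR = mass_loss / (area * time)
Step 1: Convert area: 39 cm^2 = 0.0039 m^2
Step 2: WVTR = 8.9 g / (0.0039 m^2 * 24 h)
Step 3: WVTR = 8.9 / 0.0936 = 95.1 g/m^2/h

95.1 g/m^2/h


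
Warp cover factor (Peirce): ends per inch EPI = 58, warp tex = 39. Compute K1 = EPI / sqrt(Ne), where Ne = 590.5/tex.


Formula: K1 = EPI / sqrt(Ne), with Ne = 590.5 / tex_warp
Step 1: Ne = 590.5 / 39 = 15.141
Step 2: sqrt(Ne) = sqrt(15.141) = 3.8911
Step 3: K1 = 58 / 3.8911 = 14.9

14.9


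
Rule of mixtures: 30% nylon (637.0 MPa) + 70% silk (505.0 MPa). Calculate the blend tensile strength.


Formula: Blend property = (fraction_A * property_A) + (fraction_B * property_B)
Step 1: Contribution A = 30/100 * 637.0 MPa = 191.1 MPa
Step 2: Contribution B = 70/100 * 505.0 MPa = 353.5 MPa
Step 3: Blend tensile strength = 191.1 + 353.5 = 544.6 MPa

544.6 MPa


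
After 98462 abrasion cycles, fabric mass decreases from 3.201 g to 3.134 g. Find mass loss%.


Formula: Mass loss% = ((m_before - m_after) / m_before) * 100
Step 1: Mass loss = 3.201 - 3.134 = 0.067 g
Step 2: Ratio = 0.067 / 3.201 = 0.020931
Step 3: Mass loss% = 0.020931 * 100 = 2.0931% ≈ 2.09%

2.09%


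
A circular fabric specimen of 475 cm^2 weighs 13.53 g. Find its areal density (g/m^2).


Formula: GSM = mass_g / area_m2
Step 1: Convert area: 475 cm^2 = 475 / 10000 = 0.0475 m^2
Step 2: GSM = 13.53 g / 0.0475 m^2 = 284.8 g/m^2

284.8 g/m^2


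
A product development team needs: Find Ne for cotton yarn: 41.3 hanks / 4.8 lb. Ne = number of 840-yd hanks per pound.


Formula: Ne = hanks / mass_lb
Substituting: Ne = 41.3 / 4.8
Ne = 8.6

8.6 Ne


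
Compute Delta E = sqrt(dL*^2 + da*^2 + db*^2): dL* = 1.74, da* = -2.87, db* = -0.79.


Formula: Delta E = sqrt(dL*^2 + da*^2 + db*^2)
Step 1: dL*^2 = 1.74^2 = 3.0276
Step 2: da*^2 = (-2.87)^2 = 8.2369
Step 3: db*^2 = (-0.79)^2 = 0.6241
Step 4: Sum = 3.0276 + 8.2369 + 0.6241 = 11.8886
Step 5: Delta E = sqrt(11.8886) = 3.45

3.45 Delta E


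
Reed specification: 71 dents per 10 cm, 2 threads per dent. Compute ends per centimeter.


Formula: EPC = (dents per 10 cm * ends per dent) / 10
Step 1: Total ends per 10 cm = 71 * 2 = 142
Step 2: EPC = 142 / 10 = 14.2 ends/cm

14.2 ends/cm


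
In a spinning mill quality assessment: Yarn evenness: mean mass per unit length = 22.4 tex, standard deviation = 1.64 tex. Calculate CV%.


Formula: CV% = (standard deviation / mean) * 100
Step 1: Ratio = 1.64 / 22.4 = 0.073214
Step 2: CV% = 0.073214 * 100 = 7.3214% ≈ 7.3%

7.3%


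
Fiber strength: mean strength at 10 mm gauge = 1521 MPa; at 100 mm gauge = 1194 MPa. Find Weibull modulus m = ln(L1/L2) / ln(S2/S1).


Formula: m = ln(L1/L2) / ln(S2/S1)
Step 1: ln(L1/L2) = ln(10/100) = -2.30259
Step 2: S2/S1 = 1194/1521 = 0.78501
Step 3: ln(S2/S1) = ln(0.78501) = -0.24206
Step 4: m = -2.30259 / -0.24206 = 9.51

9.51 (Weibull m)


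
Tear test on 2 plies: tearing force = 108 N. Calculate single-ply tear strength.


Formula: Per-ply strength = Total force / Number of plies
Per-ply = 108 N / 2
Per-ply = 54 N

54 N


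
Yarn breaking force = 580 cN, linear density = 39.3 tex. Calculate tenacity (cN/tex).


Formula: Tenacity = Breaking force / Linear density
Tenacity = 580 cN / 39.3 tex
Tenacity = 14.76 cN/tex

14.76 cN/tex


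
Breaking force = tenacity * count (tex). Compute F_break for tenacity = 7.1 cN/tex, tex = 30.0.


Formula: Breaking force = Tenacity * Linear density
F = 7.1 cN/tex * 30.0 tex
F = 213.00 cN

213.00 cN


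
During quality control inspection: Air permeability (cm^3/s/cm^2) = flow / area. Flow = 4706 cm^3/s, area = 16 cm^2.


Formula: Air Permeability = Airflow / Test Area
AP = 4706 cm^3/s / 16 cm^2
AP = 294.1 cm^3/s/cm^2

294.1 cm^3/s/cm^2


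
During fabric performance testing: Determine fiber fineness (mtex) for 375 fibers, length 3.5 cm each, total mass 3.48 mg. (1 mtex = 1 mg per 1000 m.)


Formula: fineness (mtex) = mass (mg) / total length (km) = (mass_mg / total_length_m) * 1000
Step 1: Convert fiber length: 3.5 cm = 0.035 m
Step 2: Total fiber length = 375 * 0.035 = 13.125 m
Step 3: Linear density = 3.48 mg / 13.125 m = 0.2651 mg/m
Step 4: fineness = 0.2651 * 1000 = 265.1 mtex

265.1 mtex


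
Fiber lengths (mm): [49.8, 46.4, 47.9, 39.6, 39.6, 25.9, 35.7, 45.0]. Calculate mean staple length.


Formula: Mean = sum of lengths / count
Sum = 49.8 + 46.4 + 47.9 + 39.6 + 39.6 + 25.9 + 35.7 + 45.0
Sum = 329.9 mm
Mean = 329.9 / 8 = 41.24 mm

41.24 mm


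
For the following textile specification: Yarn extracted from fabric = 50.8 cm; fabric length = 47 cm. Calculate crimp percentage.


Formula: Crimp% = ((L_yarn - L_fabric) / L_fabric) * 100
Step 1: Extension = 50.8 - 47 = 3.8 cm
Step 2: Crimp% = (3.8 / 47) * 100
Step 3: Crimp% = 0.080851 * 100 = 8.0851% ≈ 8.1%

8.1%


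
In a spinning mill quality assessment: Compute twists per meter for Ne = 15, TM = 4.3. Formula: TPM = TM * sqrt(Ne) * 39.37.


Formula: TPM = TM * sqrt(Ne) * 39.37
Step 1: sqrt(Ne) = sqrt(15) = 3.873
Step 2: TM * sqrt(Ne) = 4.3 * 3.873 = 16.6539
Step 3: TPM = 16.6539 * 39.37 = 656 twists/m

656 twists/m


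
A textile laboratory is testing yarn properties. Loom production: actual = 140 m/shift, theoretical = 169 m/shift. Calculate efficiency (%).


Formula: Efficiency% = (Actual output / Theoretical output) * 100
Efficiency% = (140 / 169) * 100
Efficiency% = 0.828402 * 100 = 82.8402% ≈ 82.8%

82.8%


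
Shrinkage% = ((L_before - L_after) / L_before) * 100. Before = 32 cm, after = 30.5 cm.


Formula: Shrinkage% = ((L_before - L_after) / L_before) * 100
Step 1: Shrinkage = 32 - 30.5 = 1.5 cm
Step 2: Shrinkage% = (1.5 / 32) * 100
Step 3: Shrinkage% = 0.046875 * 100 = 4.6875% ≈ 4.7%

4.7%


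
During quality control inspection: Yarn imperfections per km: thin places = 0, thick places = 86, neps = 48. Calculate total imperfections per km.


Formula: Total = thin places + thick places + neps
Total = 0 + 86 + 48
Total = 134 imperfections/km

134 imperfections/km
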